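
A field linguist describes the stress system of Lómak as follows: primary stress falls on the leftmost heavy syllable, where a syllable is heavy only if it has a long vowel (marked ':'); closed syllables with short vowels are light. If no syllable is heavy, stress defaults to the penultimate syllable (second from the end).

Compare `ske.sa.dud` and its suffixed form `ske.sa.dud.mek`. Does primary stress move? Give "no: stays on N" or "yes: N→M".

yes: 2→3

Base `ske.sa.dud` (3 syllables):
  Weights: 1 ske L, 2 sa L, 3 dud L.
  No heavy syllable in the domain; default to the penultimate syllable (second from the end) = syllable 2.
  → primary stress on syllable 2.
Suffixed `ske.sa.dud.mek` (4 syllables):
  Weights: 1 ske L, 2 sa L, 3 dud L, 4 mek L.
  No heavy syllable in the domain; default to the penultimate syllable (second from the end) = syllable 3.
  → primary stress on syllable 3.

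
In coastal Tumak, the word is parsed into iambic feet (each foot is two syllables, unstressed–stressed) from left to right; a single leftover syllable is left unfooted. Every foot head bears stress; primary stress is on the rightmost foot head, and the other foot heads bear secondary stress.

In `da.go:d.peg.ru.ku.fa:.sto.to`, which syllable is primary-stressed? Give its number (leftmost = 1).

Parse left to right into iambic (σˈσ) feet: (da.ˈgo:d) (peg.ˈru) (ku.ˈfa:) (sto.ˈto).
Foot heads (stressed positions): 2, 4, 6, 8.
End Rule Rightmost: primary stress on the rightmost head = syllable 8.
Primary stress: syllable 8 → da.go:d.peg.ru.ku.fa:.sto.ˈto.

8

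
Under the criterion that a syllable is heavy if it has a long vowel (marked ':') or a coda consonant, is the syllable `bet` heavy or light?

heavy

`bet`: short vowel, closed (coda /t/). Closed → heavy.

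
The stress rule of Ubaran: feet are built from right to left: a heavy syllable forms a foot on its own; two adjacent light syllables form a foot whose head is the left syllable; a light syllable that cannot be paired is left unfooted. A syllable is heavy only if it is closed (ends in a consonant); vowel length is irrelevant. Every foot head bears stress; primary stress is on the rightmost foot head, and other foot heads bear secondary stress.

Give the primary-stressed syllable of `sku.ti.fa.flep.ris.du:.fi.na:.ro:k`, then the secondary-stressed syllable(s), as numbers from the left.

Weights: 1 sku L, 2 ti L, 3 fa L, 4 flep H, 5 ris H, 6 du: L, 7 fi L, 8 na: L, 9 ro:k H.
Parse right to left (heavy = foot alone; LL = one foot; stranded L unfooted): sku (ˈti.fa) (ˈflep) (ˈris) du: (ˈfi.na:) (ˈro:k).
Foot heads: 2, 4, 5, 7, 9.
Primary stress on the rightmost head = syllable 9.
Secondary stress on 2, 4, 5, 7: sku.ˌti.fa.ˌflep.ˌris.du:.ˌfi.na:.ˈro:k.

primary 9, secondary 2, 4, 5, 7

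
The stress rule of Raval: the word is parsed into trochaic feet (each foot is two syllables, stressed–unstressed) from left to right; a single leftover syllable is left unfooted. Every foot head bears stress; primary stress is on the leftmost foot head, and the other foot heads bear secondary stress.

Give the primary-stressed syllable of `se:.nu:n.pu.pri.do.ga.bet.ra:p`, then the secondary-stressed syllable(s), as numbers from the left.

primary 1, secondary 3, 5, 7

Parse left to right into trochaic (ˈσσ) feet: (ˈse:.nu:n) (ˈpu.pri) (ˈdo.ga) (ˈbet.ra:p).
Foot heads (stressed positions): 1, 3, 5, 7.
End Rule Leftmost: primary stress on the leftmost head = syllable 1.
Secondary stress on 3, 5, 7: ˈse:.nu:n.ˌpu.pri.ˌdo.ga.ˌbet.ra:p.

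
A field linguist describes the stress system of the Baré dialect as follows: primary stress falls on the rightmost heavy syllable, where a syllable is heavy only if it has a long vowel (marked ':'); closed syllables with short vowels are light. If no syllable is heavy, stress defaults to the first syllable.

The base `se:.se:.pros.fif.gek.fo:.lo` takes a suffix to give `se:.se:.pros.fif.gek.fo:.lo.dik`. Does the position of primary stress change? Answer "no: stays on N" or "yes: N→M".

Base `se:.se:.pros.fif.gek.fo:.lo` (7 syllables):
  Weights: 1 se: H, 2 se: H, 3 pros L, 4 fif L, 5 gek L, 6 fo: H, 7 lo L.
  Heavy syllables in the domain: 1, 2, 6. The rightmost is syllable 6 (fo:).
  → primary stress on syllable 6.
Suffixed `se:.se:.pros.fif.gek.fo:.lo.dik` (8 syllables):
  Weights: 1 se: H, 2 se: H, 3 pros L, 4 fif L, 5 gek L, 6 fo: H, 7 lo L, 8 dik L.
  Heavy syllables in the domain: 1, 2, 6. The rightmost is syllable 6 (fo:).
  → primary stress on syllable 6.

no: stays on 6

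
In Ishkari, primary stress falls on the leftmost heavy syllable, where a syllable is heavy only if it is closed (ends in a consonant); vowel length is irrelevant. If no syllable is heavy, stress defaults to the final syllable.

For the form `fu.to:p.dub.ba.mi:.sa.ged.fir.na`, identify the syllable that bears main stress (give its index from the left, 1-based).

2

Weights: 1 fu L, 2 to:p H, 3 dub H, 4 ba L, 5 mi: L, 6 sa L, 7 ged H, 8 fir H, 9 na L.
Heavy syllables in the domain: 2, 3, 7, 8. The leftmost is syllable 2 (to:p).
Primary stress: syllable 2 → fu.ˈto:p.dub.ba.mi:.sa.ged.fir.na.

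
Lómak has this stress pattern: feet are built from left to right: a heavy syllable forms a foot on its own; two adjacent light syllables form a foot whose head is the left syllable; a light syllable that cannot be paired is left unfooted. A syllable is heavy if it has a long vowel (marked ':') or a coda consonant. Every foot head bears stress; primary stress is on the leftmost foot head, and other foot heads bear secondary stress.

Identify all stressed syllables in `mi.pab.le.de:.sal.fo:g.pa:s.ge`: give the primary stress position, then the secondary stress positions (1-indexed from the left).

primary 2, secondary 4, 5, 6, 7

Weights: 1 mi L, 2 pab H, 3 le L, 4 de: H, 5 sal H, 6 fo:g H, 7 pa:s H, 8 ge L.
Parse left to right (heavy = foot alone; LL = one foot; stranded L unfooted): mi (ˈpab) le (ˈde:) (ˈsal) (ˈfo:g) (ˈpa:s) ge.
Foot heads: 2, 4, 5, 6, 7.
Primary stress on the leftmost head = syllable 2.
Secondary stress on 4, 5, 6, 7: mi.ˈpab.le.ˌde:.ˌsal.ˌfo:g.ˌpa:s.ge.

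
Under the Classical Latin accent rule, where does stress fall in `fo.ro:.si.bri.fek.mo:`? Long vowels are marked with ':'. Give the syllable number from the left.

5

Classical Latin: stress the penult if heavy (long vowel or closed), else the antepenult.
Weights: 4 bri L, 5 fek H, 6 mo: H.
The penult (syllable 5, fek) is heavy, so it takes stress.
Stress on syllable 5: fo.ro:.si.bri.ˈfek.mo:.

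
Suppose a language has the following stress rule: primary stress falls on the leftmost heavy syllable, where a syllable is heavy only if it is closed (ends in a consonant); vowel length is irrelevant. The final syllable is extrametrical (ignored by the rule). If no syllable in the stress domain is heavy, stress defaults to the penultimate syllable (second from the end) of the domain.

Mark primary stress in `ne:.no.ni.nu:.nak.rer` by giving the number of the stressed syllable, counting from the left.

The final syllable (6, rer) is extrametrical; the stress domain is syllables 1–5.
Weights: 1 ne: L, 2 no L, 3 ni L, 4 nu: L, 5 nak H.
Heavy syllables in the domain: 5. The leftmost is syllable 5 (nak).
Primary stress: syllable 5 → ne:.no.ni.nu:.ˈnak.rer.

5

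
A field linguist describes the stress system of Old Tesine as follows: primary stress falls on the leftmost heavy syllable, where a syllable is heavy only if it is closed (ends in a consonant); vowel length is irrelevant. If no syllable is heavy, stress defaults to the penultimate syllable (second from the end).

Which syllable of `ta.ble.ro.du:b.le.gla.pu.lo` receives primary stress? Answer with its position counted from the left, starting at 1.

4

Weights: 1 ta L, 2 ble L, 3 ro L, 4 du:b H, 5 le L, 6 gla L, 7 pu L, 8 lo L.
Heavy syllables in the domain: 4. The leftmost is syllable 4 (du:b).
Primary stress: syllable 4 → ta.ble.ro.ˈdu:b.le.gla.pu.lo.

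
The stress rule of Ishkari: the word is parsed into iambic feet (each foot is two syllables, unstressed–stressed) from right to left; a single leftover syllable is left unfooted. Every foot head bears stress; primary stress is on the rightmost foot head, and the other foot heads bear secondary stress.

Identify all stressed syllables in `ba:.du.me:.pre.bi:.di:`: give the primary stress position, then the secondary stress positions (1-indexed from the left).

primary 6, secondary 2, 4

Parse right to left into iambic (σˈσ) feet: (ba:.ˈdu) (me:.ˈpre) (bi:.ˈdi:).
Foot heads (stressed positions): 2, 4, 6.
End Rule Rightmost: primary stress on the rightmost head = syllable 6.
Secondary stress on 2, 4: ba:.ˌdu.me:.ˌpre.bi:.ˈdi:.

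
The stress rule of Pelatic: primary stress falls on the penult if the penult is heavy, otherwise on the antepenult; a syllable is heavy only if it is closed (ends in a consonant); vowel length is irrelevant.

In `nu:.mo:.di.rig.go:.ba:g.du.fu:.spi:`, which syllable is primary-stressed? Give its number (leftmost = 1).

7

Weights: 7 du L, 8 fu: L, 9 spi: L.
The penult (syllable 8, fu:) is light, so stress falls on the antepenult (syllable 7, du).
Primary stress: syllable 7 → nu:.mo:.di.rig.go:.ba:g.ˈdu.fu:.spi:.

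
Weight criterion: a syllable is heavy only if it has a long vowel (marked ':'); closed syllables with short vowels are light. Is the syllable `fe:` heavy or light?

heavy

`fe:`: long vowel, open (no coda). Long vowel → heavy.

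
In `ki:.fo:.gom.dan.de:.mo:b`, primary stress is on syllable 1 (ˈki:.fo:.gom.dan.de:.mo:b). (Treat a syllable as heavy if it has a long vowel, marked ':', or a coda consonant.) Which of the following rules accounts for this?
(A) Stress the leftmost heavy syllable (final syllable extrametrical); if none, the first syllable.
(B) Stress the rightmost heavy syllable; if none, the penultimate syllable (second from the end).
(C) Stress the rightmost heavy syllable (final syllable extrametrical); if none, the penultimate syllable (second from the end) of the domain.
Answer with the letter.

Rule A → syllable 1 ✓.
Rule B → syllable 6 (observed: 1).
Rule C → syllable 5 (observed: 1).

A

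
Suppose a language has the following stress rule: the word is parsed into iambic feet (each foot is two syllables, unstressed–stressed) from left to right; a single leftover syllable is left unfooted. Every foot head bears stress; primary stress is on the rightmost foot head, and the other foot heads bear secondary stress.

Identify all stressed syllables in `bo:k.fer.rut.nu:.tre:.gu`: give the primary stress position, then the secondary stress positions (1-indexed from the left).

primary 6, secondary 2, 4

Parse left to right into iambic (σˈσ) feet: (bo:k.ˈfer) (rut.ˈnu:) (tre:.ˈgu).
Foot heads (stressed positions): 2, 4, 6.
End Rule Rightmost: primary stress on the rightmost head = syllable 6.
Secondary stress on 2, 4: bo:k.ˌfer.rut.ˌnu:.tre:.ˈgu.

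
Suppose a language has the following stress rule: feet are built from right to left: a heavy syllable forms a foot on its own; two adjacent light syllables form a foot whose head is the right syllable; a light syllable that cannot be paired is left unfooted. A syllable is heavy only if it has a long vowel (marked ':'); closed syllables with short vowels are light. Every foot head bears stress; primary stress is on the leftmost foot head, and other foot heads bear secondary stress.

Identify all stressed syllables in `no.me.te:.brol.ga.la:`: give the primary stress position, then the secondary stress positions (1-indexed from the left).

Weights: 1 no L, 2 me L, 3 te: H, 4 brol L, 5 ga L, 6 la: H.
Parse right to left (heavy = foot alone; LL = one foot; stranded L unfooted): (no.ˈme) (ˈte:) (brol.ˈga) (ˈla:).
Foot heads: 2, 3, 5, 6.
Primary stress on the leftmost head = syllable 2.
Secondary stress on 3, 5, 6: no.ˈme.ˌte:.brol.ˌga.ˌla:.

primary 2, secondary 3, 5, 6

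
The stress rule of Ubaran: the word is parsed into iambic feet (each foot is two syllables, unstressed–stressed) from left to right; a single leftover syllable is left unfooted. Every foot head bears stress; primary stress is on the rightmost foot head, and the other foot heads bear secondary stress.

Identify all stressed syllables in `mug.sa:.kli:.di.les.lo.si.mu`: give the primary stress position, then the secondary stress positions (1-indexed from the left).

primary 8, secondary 2, 4, 6

Parse left to right into iambic (σˈσ) feet: (mug.ˈsa:) (kli:.ˈdi) (les.ˈlo) (si.ˈmu).
Foot heads (stressed positions): 2, 4, 6, 8.
End Rule Rightmost: primary stress on the rightmost head = syllable 8.
Secondary stress on 2, 4, 6: mug.ˌsa:.kli:.ˌdi.les.ˌlo.si.ˈmu.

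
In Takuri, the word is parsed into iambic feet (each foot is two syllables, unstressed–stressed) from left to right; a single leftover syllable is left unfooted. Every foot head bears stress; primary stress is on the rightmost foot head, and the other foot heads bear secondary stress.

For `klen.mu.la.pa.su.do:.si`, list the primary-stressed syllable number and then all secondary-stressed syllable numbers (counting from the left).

Parse left to right into iambic (σˈσ) feet: (klen.ˈmu) (la.ˈpa) (su.ˈdo:) si. Syllable 7 is left unfooted.
Foot heads (stressed positions): 2, 4, 6.
End Rule Rightmost: primary stress on the rightmost head = syllable 6.
Secondary stress on 2, 4: klen.ˌmu.la.ˌpa.su.ˈdo:.si.

primary 6, secondary 2, 4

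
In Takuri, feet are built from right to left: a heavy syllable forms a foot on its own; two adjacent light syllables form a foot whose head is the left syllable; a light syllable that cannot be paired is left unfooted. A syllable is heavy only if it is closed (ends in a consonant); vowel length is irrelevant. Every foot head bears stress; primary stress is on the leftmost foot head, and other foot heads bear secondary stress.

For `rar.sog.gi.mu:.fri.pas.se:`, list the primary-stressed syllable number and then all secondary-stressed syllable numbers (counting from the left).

primary 1, secondary 2, 4, 6

Weights: 1 rar H, 2 sog H, 3 gi L, 4 mu: L, 5 fri L, 6 pas H, 7 se: L.
Parse right to left (heavy = foot alone; LL = one foot; stranded L unfooted): (ˈrar) (ˈsog) gi (ˈmu:.fri) (ˈpas) se:.
Foot heads: 1, 2, 4, 6.
Primary stress on the leftmost head = syllable 1.
Secondary stress on 2, 4, 6: ˈrar.ˌsog.gi.ˌmu:.fri.ˌpas.se:.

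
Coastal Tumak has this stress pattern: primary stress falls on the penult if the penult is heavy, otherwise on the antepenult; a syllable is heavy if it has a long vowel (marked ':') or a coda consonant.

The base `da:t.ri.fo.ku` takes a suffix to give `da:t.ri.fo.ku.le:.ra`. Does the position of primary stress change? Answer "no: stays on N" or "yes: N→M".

Base `da:t.ri.fo.ku` (4 syllables):
  Weights: 2 ri L, 3 fo L, 4 ku L.
  The penult (syllable 3, fo) is light, so stress falls on the antepenult (syllable 2, ri).
  → primary stress on syllable 2.
Suffixed `da:t.ri.fo.ku.le:.ra` (6 syllables):
  Weights: 4 ku L, 5 le: H, 6 ra L.
  The penult (syllable 5, le:) is heavy, so it takes stress.
  → primary stress on syllable 5.

yes: 2→5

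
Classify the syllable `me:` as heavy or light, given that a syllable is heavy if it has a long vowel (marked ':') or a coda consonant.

`me:`: long vowel, open (no coda). Long vowel → heavy.

heavy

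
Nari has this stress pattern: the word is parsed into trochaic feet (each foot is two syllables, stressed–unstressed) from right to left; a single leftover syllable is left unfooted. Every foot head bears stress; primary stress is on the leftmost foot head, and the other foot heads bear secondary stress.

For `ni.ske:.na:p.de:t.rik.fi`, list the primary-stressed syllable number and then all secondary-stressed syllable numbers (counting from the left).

primary 1, secondary 3, 5

Parse right to left into trochaic (ˈσσ) feet: (ˈni.ske:) (ˈna:p.de:t) (ˈrik.fi).
Foot heads (stressed positions): 1, 3, 5.
End Rule Leftmost: primary stress on the leftmost head = syllable 1.
Secondary stress on 3, 5: ˈni.ske:.ˌna:p.de:t.ˌrik.fi.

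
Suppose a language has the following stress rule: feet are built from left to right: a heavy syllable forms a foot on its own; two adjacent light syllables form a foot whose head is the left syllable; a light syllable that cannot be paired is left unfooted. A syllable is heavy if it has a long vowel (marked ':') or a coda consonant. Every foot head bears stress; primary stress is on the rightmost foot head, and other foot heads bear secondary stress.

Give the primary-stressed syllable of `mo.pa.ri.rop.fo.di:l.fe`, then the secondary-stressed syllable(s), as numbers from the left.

primary 6, secondary 1, 4

Weights: 1 mo L, 2 pa L, 3 ri L, 4 rop H, 5 fo L, 6 di:l H, 7 fe L.
Parse left to right (heavy = foot alone; LL = one foot; stranded L unfooted): (ˈmo.pa) ri (ˈrop) fo (ˈdi:l) fe.
Foot heads: 1, 4, 6.
Primary stress on the rightmost head = syllable 6.
Secondary stress on 1, 4: ˌmo.pa.ri.ˌrop.fo.ˈdi:l.fe.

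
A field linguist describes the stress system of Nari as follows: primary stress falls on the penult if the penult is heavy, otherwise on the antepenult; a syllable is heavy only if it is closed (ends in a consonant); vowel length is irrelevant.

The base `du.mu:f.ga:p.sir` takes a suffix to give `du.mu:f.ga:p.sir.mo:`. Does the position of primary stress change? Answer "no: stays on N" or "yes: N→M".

Base `du.mu:f.ga:p.sir` (4 syllables):
  Weights: 2 mu:f H, 3 ga:p H, 4 sir H.
  The penult (syllable 3, ga:p) is heavy, so it takes stress.
  → primary stress on syllable 3.
Suffixed `du.mu:f.ga:p.sir.mo:` (5 syllables):
  Weights: 3 ga:p H, 4 sir H, 5 mo: L.
  The penult (syllable 4, sir) is heavy, so it takes stress.
  → primary stress on syllable 4.

yes: 3→4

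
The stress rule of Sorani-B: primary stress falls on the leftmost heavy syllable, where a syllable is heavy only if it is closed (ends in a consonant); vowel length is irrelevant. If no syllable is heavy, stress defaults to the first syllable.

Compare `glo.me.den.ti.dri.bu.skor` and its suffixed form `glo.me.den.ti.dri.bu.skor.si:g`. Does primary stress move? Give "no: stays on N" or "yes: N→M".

no: stays on 3

Base `glo.me.den.ti.dri.bu.skor` (7 syllables):
  Weights: 1 glo L, 2 me L, 3 den H, 4 ti L, 5 dri L, 6 bu L, 7 skor H.
  Heavy syllables in the domain: 3, 7. The leftmost is syllable 3 (den).
  → primary stress on syllable 3.
Suffixed `glo.me.den.ti.dri.bu.skor.si:g` (8 syllables):
  Weights: 1 glo L, 2 me L, 3 den H, 4 ti L, 5 dri L, 6 bu L, 7 skor H, 8 si:g H.
  Heavy syllables in the domain: 3, 7, 8. The leftmost is syllable 3 (den).
  → primary stress on syllable 3.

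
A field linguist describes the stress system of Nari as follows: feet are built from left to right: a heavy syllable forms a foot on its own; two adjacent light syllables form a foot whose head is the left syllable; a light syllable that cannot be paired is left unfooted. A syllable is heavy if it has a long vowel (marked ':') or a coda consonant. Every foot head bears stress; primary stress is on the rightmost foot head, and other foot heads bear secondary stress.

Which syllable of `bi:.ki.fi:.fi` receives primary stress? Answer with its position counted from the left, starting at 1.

Weights: 1 bi: H, 2 ki L, 3 fi: H, 4 fi L.
Parse left to right (heavy = foot alone; LL = one foot; stranded L unfooted): (ˈbi:) ki (ˈfi:) fi.
Foot heads: 1, 3.
Primary stress on the rightmost head = syllable 3.
Primary stress: syllable 3 → bi:.ki.ˈfi:.fi.

3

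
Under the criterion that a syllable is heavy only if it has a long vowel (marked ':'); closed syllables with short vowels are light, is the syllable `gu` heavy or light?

`gu`: short vowel, open (no coda). Short vowel → light.

light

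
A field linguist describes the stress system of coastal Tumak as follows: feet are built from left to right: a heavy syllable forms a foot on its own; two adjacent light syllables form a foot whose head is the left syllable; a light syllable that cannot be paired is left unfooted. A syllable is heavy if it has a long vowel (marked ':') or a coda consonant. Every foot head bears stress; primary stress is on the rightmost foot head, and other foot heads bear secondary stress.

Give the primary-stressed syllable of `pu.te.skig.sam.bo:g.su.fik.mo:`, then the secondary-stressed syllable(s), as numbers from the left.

primary 8, secondary 1, 3, 4, 5, 7

Weights: 1 pu L, 2 te L, 3 skig H, 4 sam H, 5 bo:g H, 6 su L, 7 fik H, 8 mo: H.
Parse left to right (heavy = foot alone; LL = one foot; stranded L unfooted): (ˈpu.te) (ˈskig) (ˈsam) (ˈbo:g) su (ˈfik) (ˈmo:).
Foot heads: 1, 3, 4, 5, 7, 8.
Primary stress on the rightmost head = syllable 8.
Secondary stress on 1, 3, 4, 5, 7: ˌpu.te.ˌskig.ˌsam.ˌbo:g.su.ˌfik.ˈmo:.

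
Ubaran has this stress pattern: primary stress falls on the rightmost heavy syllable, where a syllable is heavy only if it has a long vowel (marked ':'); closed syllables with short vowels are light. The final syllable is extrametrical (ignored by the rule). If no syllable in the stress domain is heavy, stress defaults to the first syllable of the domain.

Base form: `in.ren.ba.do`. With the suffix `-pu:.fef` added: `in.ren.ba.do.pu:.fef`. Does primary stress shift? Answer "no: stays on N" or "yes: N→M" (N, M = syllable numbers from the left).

Base `in.ren.ba.do` (4 syllables):
  The final syllable (4, do) is extrametrical; the stress domain is syllables 1–3.
  Weights: 1 in L, 2 ren L, 3 ba L.
  No heavy syllable in the domain; default to the first syllable of the domain = syllable 1.
  → primary stress on syllable 1.
Suffixed `in.ren.ba.do.pu:.fef` (6 syllables):
  The final syllable (6, fef) is extrametrical; the stress domain is syllables 1–5.
  Weights: 1 in L, 2 ren L, 3 ba L, 4 do L, 5 pu: H.
  Heavy syllables in the domain: 5. The rightmost is syllable 5 (pu:).
  → primary stress on syllable 5.

yes: 1→5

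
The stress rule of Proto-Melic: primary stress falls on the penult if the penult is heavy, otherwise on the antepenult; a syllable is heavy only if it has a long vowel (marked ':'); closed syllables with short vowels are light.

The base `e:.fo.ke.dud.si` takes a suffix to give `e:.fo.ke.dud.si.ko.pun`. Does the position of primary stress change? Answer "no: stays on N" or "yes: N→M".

yes: 3→5

Base `e:.fo.ke.dud.si` (5 syllables):
  Weights: 3 ke L, 4 dud L, 5 si L.
  The penult (syllable 4, dud) is light, so stress falls on the antepenult (syllable 3, ke).
  → primary stress on syllable 3.
Suffixed `e:.fo.ke.dud.si.ko.pun` (7 syllables):
  Weights: 5 si L, 6 ko L, 7 pun L.
  The penult (syllable 6, ko) is light, so stress falls on the antepenult (syllable 5, si).
  → primary stress on syllable 5.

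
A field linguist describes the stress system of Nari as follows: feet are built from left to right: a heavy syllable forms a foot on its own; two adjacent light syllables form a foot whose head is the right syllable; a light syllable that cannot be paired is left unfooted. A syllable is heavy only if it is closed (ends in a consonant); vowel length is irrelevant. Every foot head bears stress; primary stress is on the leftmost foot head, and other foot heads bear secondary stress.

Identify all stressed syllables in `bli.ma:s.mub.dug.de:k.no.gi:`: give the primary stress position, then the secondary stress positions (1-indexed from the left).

Weights: 1 bli L, 2 ma:s H, 3 mub H, 4 dug H, 5 de:k H, 6 no L, 7 gi: L.
Parse left to right (heavy = foot alone; LL = one foot; stranded L unfooted): bli (ˈma:s) (ˈmub) (ˈdug) (ˈde:k) (no.ˈgi:).
Foot heads: 2, 3, 4, 5, 7.
Primary stress on the leftmost head = syllable 2.
Secondary stress on 3, 4, 5, 7: bli.ˈma:s.ˌmub.ˌdug.ˌde:k.no.ˌgi:.

primary 2, secondary 3, 4, 5, 7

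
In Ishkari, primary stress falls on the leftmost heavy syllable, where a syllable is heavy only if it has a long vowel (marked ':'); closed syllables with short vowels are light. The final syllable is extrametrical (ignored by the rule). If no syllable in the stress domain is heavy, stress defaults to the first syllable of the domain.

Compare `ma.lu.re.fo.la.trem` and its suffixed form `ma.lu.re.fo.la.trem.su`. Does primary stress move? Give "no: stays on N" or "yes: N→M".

no: stays on 1

Base `ma.lu.re.fo.la.trem` (6 syllables):
  The final syllable (6, trem) is extrametrical; the stress domain is syllables 1–5.
  Weights: 1 ma L, 2 lu L, 3 re L, 4 fo L, 5 la L.
  No heavy syllable in the domain; default to the first syllable of the domain = syllable 1.
  → primary stress on syllable 1.
Suffixed `ma.lu.re.fo.la.trem.su` (7 syllables):
  The final syllable (7, su) is extrametrical; the stress domain is syllables 1–6.
  Weights: 1 ma L, 2 lu L, 3 re L, 4 fo L, 5 la L, 6 trem L.
  No heavy syllable in the domain; default to the first syllable of the domain = syllable 1.
  → primary stress on syllable 1.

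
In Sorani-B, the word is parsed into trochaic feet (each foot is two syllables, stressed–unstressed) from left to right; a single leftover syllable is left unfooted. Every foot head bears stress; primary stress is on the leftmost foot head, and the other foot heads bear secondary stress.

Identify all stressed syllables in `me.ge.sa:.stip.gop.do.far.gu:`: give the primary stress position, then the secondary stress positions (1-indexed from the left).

primary 1, secondary 3, 5, 7

Parse left to right into trochaic (ˈσσ) feet: (ˈme.ge) (ˈsa:.stip) (ˈgop.do) (ˈfar.gu:).
Foot heads (stressed positions): 1, 3, 5, 7.
End Rule Leftmost: primary stress on the leftmost head = syllable 1.
Secondary stress on 3, 5, 7: ˈme.ge.ˌsa:.stip.ˌgop.do.ˌfar.gu:.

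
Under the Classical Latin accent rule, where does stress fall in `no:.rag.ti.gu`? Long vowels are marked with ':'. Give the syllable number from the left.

Classical Latin: stress the penult if heavy (long vowel or closed), else the antepenult.
Weights: 2 rag H, 3 ti L, 4 gu L.
The penult (syllable 3, ti) is light, so stress falls on the antepenult (syllable 2, rag).
Stress on syllable 2: no:.ˈrag.ti.gu.

2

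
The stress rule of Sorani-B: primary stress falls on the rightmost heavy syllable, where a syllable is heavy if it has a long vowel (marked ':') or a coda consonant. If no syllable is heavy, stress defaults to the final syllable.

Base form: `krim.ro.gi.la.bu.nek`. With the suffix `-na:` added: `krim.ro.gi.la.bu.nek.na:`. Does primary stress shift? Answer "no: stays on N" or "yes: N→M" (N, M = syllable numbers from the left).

yes: 6→7

Base `krim.ro.gi.la.bu.nek` (6 syllables):
  Weights: 1 krim H, 2 ro L, 3 gi L, 4 la L, 5 bu L, 6 nek H.
  Heavy syllables in the domain: 1, 6. The rightmost is syllable 6 (nek).
  → primary stress on syllable 6.
Suffixed `krim.ro.gi.la.bu.nek.na:` (7 syllables):
  Weights: 1 krim H, 2 ro L, 3 gi L, 4 la L, 5 bu L, 6 nek H, 7 na: H.
  Heavy syllables in the domain: 1, 6, 7. The rightmost is syllable 7 (na:).
  → primary stress on syllable 7.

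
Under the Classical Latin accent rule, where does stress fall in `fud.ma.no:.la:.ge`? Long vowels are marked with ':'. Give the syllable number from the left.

Classical Latin: stress the penult if heavy (long vowel or closed), else the antepenult.
Weights: 3 no: H, 4 la: H, 5 ge L.
The penult (syllable 4, la:) is heavy, so it takes stress.
Stress on syllable 4: fud.ma.no:.ˈla:.ge.

4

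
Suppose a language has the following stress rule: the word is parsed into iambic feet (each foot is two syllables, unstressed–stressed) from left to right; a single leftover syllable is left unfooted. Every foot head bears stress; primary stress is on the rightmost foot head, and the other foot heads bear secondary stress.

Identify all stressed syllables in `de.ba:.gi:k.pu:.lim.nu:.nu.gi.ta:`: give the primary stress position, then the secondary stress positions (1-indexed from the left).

primary 8, secondary 2, 4, 6

Parse left to right into iambic (σˈσ) feet: (de.ˈba:) (gi:k.ˈpu:) (lim.ˈnu:) (nu.ˈgi) ta:. Syllable 9 is left unfooted.
Foot heads (stressed positions): 2, 4, 6, 8.
End Rule Rightmost: primary stress on the rightmost head = syllable 8.
Secondary stress on 2, 4, 6: de.ˌba:.gi:k.ˌpu:.lim.ˌnu:.nu.ˈgi.ta:.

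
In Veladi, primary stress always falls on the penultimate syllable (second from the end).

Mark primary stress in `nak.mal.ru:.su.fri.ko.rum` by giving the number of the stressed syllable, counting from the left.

6

The word has 7 syllables; the penultimate syllable (second from the end) is syllable 6 (ko).
Primary stress: syllable 6 → nak.mal.ru:.su.fri.ˈko.rum.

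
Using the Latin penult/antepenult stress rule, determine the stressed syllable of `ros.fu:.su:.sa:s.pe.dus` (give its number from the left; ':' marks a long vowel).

Classical Latin: stress the penult if heavy (long vowel or closed), else the antepenult.
Weights: 4 sa:s H, 5 pe L, 6 dus H.
The penult (syllable 5, pe) is light, so stress falls on the antepenult (syllable 4, sa:s).
Stress on syllable 4: ros.fu:.su:.ˈsa:s.pe.dus.

4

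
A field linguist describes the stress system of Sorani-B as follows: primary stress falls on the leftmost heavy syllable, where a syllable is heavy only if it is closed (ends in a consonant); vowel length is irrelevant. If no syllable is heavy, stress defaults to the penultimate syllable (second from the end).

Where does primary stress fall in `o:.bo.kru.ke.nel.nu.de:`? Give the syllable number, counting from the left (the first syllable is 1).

Weights: 1 o: L, 2 bo L, 3 kru L, 4 ke L, 5 nel H, 6 nu L, 7 de: L.
Heavy syllables in the domain: 5. The leftmost is syllable 5 (nel).
Primary stress: syllable 5 → o:.bo.kru.ke.ˈnel.nu.de:.

5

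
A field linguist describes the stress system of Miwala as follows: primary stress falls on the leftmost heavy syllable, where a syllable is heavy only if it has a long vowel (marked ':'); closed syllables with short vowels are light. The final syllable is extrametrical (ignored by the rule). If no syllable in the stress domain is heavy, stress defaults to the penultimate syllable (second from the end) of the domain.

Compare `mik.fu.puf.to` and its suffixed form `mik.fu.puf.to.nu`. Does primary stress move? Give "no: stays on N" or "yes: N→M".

yes: 2→3

Base `mik.fu.puf.to` (4 syllables):
  The final syllable (4, to) is extrametrical; the stress domain is syllables 1–3.
  Weights: 1 mik L, 2 fu L, 3 puf L.
  No heavy syllable in the domain; default to the penultimate syllable (second from the end) of the domain = syllable 2.
  → primary stress on syllable 2.
Suffixed `mik.fu.puf.to.nu` (5 syllables):
  The final syllable (5, nu) is extrametrical; the stress domain is syllables 1–4.
  Weights: 1 mik L, 2 fu L, 3 puf L, 4 to L.
  No heavy syllable in the domain; default to the penultimate syllable (second from the end) of the domain = syllable 3.
  → primary stress on syllable 3.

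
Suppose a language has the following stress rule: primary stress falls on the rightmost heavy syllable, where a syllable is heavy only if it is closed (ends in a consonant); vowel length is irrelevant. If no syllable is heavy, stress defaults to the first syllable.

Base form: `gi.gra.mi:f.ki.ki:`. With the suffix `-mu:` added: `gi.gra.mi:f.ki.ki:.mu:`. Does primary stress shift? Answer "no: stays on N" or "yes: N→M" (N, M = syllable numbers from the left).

no: stays on 3

Base `gi.gra.mi:f.ki.ki:` (5 syllables):
  Weights: 1 gi L, 2 gra L, 3 mi:f H, 4 ki L, 5 ki: L.
  Heavy syllables in the domain: 3. The rightmost is syllable 3 (mi:f).
  → primary stress on syllable 3.
Suffixed `gi.gra.mi:f.ki.ki:.mu:` (6 syllables):
  Weights: 1 gi L, 2 gra L, 3 mi:f H, 4 ki L, 5 ki: L, 6 mu: L.
  Heavy syllables in the domain: 3. The rightmost is syllable 3 (mi:f).
  → primary stress on syllable 3.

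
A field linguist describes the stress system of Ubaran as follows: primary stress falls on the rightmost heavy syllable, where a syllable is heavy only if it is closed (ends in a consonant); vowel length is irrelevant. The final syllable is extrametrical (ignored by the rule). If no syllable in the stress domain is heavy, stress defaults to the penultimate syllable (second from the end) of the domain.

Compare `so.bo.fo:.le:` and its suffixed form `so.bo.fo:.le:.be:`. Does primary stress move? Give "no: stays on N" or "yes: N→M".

yes: 2→3

Base `so.bo.fo:.le:` (4 syllables):
  The final syllable (4, le:) is extrametrical; the stress domain is syllables 1–3.
  Weights: 1 so L, 2 bo L, 3 fo: L.
  No heavy syllable in the domain; default to the penultimate syllable (second from the end) of the domain = syllable 2.
  → primary stress on syllable 2.
Suffixed `so.bo.fo:.le:.be:` (5 syllables):
  The final syllable (5, be:) is extrametrical; the stress domain is syllables 1–4.
  Weights: 1 so L, 2 bo L, 3 fo: L, 4 le: L.
  No heavy syllable in the domain; default to the penultimate syllable (second from the end) of the domain = syllable 3.
  → primary stress on syllable 3.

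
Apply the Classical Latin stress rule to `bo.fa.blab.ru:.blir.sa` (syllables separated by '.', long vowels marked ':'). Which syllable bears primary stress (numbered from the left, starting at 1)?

5

Classical Latin: stress the penult if heavy (long vowel or closed), else the antepenult.
Weights: 4 ru: H, 5 blir H, 6 sa L.
The penult (syllable 5, blir) is heavy, so it takes stress.
Stress on syllable 5: bo.fa.blab.ru:.ˈblir.sa.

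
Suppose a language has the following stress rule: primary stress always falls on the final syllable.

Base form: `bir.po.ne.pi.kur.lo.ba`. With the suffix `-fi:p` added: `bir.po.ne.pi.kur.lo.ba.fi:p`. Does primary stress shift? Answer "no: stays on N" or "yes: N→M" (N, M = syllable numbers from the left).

Base `bir.po.ne.pi.kur.lo.ba` (7 syllables):
  The word has 7 syllables; the final syllable is syllable 7 (ba).
  → primary stress on syllable 7.
Suffixed `bir.po.ne.pi.kur.lo.ba.fi:p` (8 syllables):
  The word has 8 syllables; the final syllable is syllable 8 (fi:p).
  → primary stress on syllable 8.

yes: 7→8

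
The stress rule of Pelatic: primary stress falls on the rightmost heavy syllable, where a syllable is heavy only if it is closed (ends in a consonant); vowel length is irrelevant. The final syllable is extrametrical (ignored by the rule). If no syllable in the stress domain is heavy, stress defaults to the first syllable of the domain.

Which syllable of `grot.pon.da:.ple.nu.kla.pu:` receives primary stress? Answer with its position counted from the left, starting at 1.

The final syllable (7, pu:) is extrametrical; the stress domain is syllables 1–6.
Weights: 1 grot H, 2 pon H, 3 da: L, 4 ple L, 5 nu L, 6 kla L.
Heavy syllables in the domain: 1, 2. The rightmost is syllable 2 (pon).
Primary stress: syllable 2 → grot.ˈpon.da:.ple.nu.kla.pu:.

2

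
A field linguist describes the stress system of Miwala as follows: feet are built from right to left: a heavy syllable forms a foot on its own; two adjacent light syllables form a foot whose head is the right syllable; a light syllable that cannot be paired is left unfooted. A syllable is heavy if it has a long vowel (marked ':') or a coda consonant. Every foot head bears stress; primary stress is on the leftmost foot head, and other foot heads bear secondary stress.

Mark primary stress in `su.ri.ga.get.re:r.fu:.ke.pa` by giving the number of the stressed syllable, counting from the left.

Weights: 1 su L, 2 ri L, 3 ga L, 4 get H, 5 re:r H, 6 fu: H, 7 ke L, 8 pa L.
Parse right to left (heavy = foot alone; LL = one foot; stranded L unfooted): su (ri.ˈga) (ˈget) (ˈre:r) (ˈfu:) (ke.ˈpa).
Foot heads: 3, 4, 5, 6, 8.
Primary stress on the leftmost head = syllable 3.
Primary stress: syllable 3 → su.ri.ˈga.get.re:r.fu:.ke.pa.

3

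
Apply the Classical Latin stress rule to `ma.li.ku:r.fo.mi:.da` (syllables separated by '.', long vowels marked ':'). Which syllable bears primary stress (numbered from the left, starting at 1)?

5

Classical Latin: stress the penult if heavy (long vowel or closed), else the antepenult.
Weights: 4 fo L, 5 mi: H, 6 da L.
The penult (syllable 5, mi:) is heavy, so it takes stress.
Stress on syllable 5: ma.li.ku:r.fo.ˈmi:.da.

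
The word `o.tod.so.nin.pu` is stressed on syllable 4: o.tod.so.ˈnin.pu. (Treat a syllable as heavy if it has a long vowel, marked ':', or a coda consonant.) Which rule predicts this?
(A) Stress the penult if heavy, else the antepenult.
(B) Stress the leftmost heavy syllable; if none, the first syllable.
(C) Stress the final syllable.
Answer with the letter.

A

Rule A → syllable 4 ✓.
Rule B → syllable 2 (observed: 4).
Rule C → syllable 5 (observed: 4).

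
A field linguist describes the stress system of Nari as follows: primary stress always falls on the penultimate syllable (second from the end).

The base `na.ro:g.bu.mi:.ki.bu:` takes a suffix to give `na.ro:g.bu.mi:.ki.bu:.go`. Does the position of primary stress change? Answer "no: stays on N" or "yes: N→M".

yes: 5→6

Base `na.ro:g.bu.mi:.ki.bu:` (6 syllables):
  The word has 6 syllables; the penultimate syllable (second from the end) is syllable 5 (ki).
  → primary stress on syllable 5.
Suffixed `na.ro:g.bu.mi:.ki.bu:.go` (7 syllables):
  The word has 7 syllables; the penultimate syllable (second from the end) is syllable 6 (bu:).
  → primary stress on syllable 6.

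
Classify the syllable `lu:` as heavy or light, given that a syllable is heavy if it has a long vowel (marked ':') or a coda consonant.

heavy

`lu:`: long vowel, open (no coda). Long vowel → heavy.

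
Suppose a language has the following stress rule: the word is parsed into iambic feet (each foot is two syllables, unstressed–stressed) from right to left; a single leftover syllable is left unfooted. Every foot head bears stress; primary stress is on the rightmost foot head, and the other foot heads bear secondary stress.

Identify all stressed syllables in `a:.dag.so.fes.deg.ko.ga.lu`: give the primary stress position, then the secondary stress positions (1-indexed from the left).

primary 8, secondary 2, 4, 6

Parse right to left into iambic (σˈσ) feet: (a:.ˈdag) (so.ˈfes) (deg.ˈko) (ga.ˈlu).
Foot heads (stressed positions): 2, 4, 6, 8.
End Rule Rightmost: primary stress on the rightmost head = syllable 8.
Secondary stress on 2, 4, 6: a:.ˌdag.so.ˌfes.deg.ˌko.ga.ˈlu.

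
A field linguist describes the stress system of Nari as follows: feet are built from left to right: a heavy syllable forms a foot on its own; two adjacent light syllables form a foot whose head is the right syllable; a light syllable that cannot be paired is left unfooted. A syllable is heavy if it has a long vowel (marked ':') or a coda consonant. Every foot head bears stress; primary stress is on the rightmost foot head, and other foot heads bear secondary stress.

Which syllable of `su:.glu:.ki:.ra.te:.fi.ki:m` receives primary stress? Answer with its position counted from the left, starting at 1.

Weights: 1 su: H, 2 glu: H, 3 ki: H, 4 ra L, 5 te: H, 6 fi L, 7 ki:m H.
Parse left to right (heavy = foot alone; LL = one foot; stranded L unfooted): (ˈsu:) (ˈglu:) (ˈki:) ra (ˈte:) fi (ˈki:m).
Foot heads: 1, 2, 3, 5, 7.
Primary stress on the rightmost head = syllable 7.
Primary stress: syllable 7 → su:.glu:.ki:.ra.te:.fi.ˈki:m.

7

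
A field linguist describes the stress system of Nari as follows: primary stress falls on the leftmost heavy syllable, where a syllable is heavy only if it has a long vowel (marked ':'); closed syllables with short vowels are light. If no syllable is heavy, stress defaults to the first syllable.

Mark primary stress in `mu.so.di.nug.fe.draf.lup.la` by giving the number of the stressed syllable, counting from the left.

1

Weights: 1 mu L, 2 so L, 3 di L, 4 nug L, 5 fe L, 6 draf L, 7 lup L, 8 la L.
No heavy syllable in the domain; default to the first syllable = syllable 1.
Primary stress: syllable 1 → ˈmu.so.di.nug.fe.draf.lup.la.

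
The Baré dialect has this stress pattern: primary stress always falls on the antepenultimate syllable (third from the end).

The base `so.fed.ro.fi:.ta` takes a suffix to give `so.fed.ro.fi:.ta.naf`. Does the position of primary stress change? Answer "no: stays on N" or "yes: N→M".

yes: 3→4

Base `so.fed.ro.fi:.ta` (5 syllables):
  The word has 5 syllables; the antepenultimate syllable (third from the end) is syllable 3 (ro).
  → primary stress on syllable 3.
Suffixed `so.fed.ro.fi:.ta.naf` (6 syllables):
  The word has 6 syllables; the antepenultimate syllable (third from the end) is syllable 4 (fi:).
  → primary stress on syllable 4.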